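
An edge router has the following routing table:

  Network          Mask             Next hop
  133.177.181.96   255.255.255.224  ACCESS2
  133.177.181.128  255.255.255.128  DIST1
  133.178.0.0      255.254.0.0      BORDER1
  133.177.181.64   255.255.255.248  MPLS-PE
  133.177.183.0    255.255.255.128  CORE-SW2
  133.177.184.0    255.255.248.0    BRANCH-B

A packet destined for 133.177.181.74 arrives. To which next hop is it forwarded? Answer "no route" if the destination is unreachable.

no route

No entry's prefix contains 133.177.181.74; there is no default route.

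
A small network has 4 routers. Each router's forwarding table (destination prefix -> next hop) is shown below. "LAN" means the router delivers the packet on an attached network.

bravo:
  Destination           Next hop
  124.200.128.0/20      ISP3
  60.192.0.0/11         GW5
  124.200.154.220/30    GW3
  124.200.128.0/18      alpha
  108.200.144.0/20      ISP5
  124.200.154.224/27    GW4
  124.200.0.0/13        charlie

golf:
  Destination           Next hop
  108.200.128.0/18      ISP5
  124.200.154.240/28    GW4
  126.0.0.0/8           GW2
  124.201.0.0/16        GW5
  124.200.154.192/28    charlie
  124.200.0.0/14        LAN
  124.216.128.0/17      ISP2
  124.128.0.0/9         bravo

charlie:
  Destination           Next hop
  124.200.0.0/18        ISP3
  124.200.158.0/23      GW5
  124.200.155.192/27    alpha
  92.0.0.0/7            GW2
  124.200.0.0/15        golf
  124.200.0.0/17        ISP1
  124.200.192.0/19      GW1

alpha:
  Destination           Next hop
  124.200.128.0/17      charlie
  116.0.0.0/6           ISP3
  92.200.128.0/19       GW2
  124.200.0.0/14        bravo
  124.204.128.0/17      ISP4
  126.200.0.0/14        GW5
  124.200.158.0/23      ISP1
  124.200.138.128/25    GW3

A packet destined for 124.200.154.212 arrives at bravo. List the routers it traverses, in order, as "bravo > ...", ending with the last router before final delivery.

bravo > alpha > charlie > golf

At bravo: longest match for 124.200.154.212 is 124.200.128.0/18 -> alpha
At alpha: longest match for 124.200.154.212 is 124.200.128.0/17 -> charlie
At charlie: longest match for 124.200.154.212 is 124.200.0.0/15 -> golf
At golf: longest match for 124.200.154.212 is 124.200.0.0/14 -> LAN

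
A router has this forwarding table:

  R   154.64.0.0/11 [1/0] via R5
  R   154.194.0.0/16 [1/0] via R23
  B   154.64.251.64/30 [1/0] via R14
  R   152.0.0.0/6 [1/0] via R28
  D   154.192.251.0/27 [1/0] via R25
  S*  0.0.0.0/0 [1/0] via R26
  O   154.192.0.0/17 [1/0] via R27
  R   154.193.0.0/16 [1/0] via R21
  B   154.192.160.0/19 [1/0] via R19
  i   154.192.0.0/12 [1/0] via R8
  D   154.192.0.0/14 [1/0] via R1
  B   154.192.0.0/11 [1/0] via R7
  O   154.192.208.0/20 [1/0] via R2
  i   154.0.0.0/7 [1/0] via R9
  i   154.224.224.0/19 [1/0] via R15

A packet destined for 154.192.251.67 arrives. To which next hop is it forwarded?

R1

Routes whose prefix contains 154.192.251.67:
  0.0.0.0/0 (default, matches everything) -> R26
  152.0.0.0/6 (152.0.0.0 - 155.255.255.255) -> R28
  154.0.0.0/7 (154.0.0.0 - 155.255.255.255) -> R9
  154.192.0.0/11 (154.192.0.0 - 154.223.255.255) -> R7
  154.192.0.0/12 (154.192.0.0 - 154.207.255.255) -> R8
  154.192.0.0/14 (154.192.0.0 - 154.195.255.255) -> R1
More-specific entries that do NOT match:
  154.64.251.64/30 (154.64.251.64 - 154.64.251.67) does not contain 154.192.251.67
  154.192.251.0/27 (154.192.251.0 - 154.192.251.31) does not contain 154.192.251.67
  154.192.208.0/20 (154.192.208.0 - 154.192.223.255) does not contain 154.192.251.67
  154.192.160.0/19 (154.192.160.0 - 154.192.191.255) does not contain 154.192.251.67
  154.224.224.0/19 (154.224.224.0 - 154.224.255.255) does not contain 154.192.251.67
  154.192.0.0/17 (154.192.0.0 - 154.192.127.255) does not contain 154.192.251.67
  154.194.0.0/16 (154.194.0.0 - 154.194.255.255) does not contain 154.192.251.67
  154.193.0.0/16 (154.193.0.0 - 154.193.255.255) does not contain 154.192.251.67
Longest matching prefix is /14 -> next hop R1.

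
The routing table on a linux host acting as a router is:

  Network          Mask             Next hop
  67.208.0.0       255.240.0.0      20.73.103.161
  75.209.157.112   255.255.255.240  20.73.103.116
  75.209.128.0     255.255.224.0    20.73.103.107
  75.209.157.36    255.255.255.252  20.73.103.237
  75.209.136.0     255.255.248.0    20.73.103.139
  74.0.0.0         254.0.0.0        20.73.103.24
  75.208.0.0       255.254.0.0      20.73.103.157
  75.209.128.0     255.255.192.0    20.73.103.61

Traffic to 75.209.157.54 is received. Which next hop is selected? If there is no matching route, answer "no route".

Routes whose prefix contains 75.209.157.54:
  74.0.0.0/7 (74.0.0.0 - 75.255.255.255) -> 20.73.103.24
  75.208.0.0/15 (75.208.0.0 - 75.209.255.255) -> 20.73.103.157
  75.209.128.0/18 (75.209.128.0 - 75.209.191.255) -> 20.73.103.61
  75.209.128.0/19 (75.209.128.0 - 75.209.159.255) -> 20.73.103.107
More-specific entries that do NOT match:
  75.209.157.36/30 (75.209.157.36 - 75.209.157.39) does not contain 75.209.157.54
  75.209.157.112/28 (75.209.157.112 - 75.209.157.127) does not contain 75.209.157.54
  75.209.136.0/21 (75.209.136.0 - 75.209.143.255) does not contain 75.209.157.54
Longest matching prefix is /19 -> next hop 20.73.103.107.

20.73.103.107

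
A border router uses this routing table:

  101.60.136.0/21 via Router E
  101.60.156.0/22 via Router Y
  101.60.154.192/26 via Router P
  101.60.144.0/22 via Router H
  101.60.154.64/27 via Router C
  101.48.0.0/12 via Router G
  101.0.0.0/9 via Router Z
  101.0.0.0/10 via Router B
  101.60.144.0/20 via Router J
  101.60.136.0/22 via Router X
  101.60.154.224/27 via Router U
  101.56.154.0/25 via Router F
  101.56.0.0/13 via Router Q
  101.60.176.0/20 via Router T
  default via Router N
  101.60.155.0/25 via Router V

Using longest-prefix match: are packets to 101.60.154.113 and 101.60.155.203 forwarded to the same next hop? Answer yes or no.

yes

101.60.154.113: longest match 101.60.144.0/20 -> Router J
101.60.155.203: longest match 101.60.144.0/20 -> Router J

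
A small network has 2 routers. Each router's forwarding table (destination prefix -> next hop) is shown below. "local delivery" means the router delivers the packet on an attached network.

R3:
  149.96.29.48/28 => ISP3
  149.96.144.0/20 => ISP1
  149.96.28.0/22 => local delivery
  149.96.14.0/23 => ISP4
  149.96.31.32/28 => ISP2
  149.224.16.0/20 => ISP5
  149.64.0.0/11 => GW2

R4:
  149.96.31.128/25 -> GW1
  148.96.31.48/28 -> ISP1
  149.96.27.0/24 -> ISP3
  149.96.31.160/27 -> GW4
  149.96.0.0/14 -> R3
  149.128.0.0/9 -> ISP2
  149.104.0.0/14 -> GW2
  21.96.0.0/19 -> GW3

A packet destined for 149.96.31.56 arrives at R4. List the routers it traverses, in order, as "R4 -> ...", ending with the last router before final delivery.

At R4: longest match for 149.96.31.56 is 149.96.0.0/14 -> R3
At R3: longest match for 149.96.31.56 is 149.96.28.0/22 -> local delivery

R4 -> R3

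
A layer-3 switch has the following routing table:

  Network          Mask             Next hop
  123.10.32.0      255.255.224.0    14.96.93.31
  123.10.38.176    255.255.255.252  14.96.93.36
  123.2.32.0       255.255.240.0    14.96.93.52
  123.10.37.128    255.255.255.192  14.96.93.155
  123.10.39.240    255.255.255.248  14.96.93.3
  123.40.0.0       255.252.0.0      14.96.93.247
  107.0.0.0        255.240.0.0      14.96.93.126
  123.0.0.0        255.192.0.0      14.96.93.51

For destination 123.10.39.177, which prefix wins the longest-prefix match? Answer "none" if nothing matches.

Entries matching 123.10.39.177:
  123.0.0.0/10 (123.0.0.0 - 123.63.255.255)
  123.10.32.0/19 (123.10.32.0 - 123.10.63.255)
Most specific is 123.10.32.0/19.

123.10.32.0/19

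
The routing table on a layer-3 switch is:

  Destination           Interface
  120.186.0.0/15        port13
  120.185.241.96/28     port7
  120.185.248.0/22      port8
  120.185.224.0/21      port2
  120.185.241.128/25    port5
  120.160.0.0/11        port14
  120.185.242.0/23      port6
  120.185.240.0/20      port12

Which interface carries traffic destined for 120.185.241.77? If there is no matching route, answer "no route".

port12

Routes whose prefix contains 120.185.241.77:
  120.160.0.0/11 (120.160.0.0 - 120.191.255.255) -> port14
  120.185.240.0/20 (120.185.240.0 - 120.185.255.255) -> port12
More-specific entries that do NOT match:
  120.185.241.96/28 (120.185.241.96 - 120.185.241.111) does not contain 120.185.241.77
  120.185.241.128/25 (120.185.241.128 - 120.185.241.255) does not contain 120.185.241.77
  120.185.242.0/23 (120.185.242.0 - 120.185.243.255) does not contain 120.185.241.77
  120.185.248.0/22 (120.185.248.0 - 120.185.251.255) does not contain 120.185.241.77
  120.185.224.0/21 (120.185.224.0 - 120.185.231.255) does not contain 120.185.241.77
Longest matching prefix is /20 -> interface port12.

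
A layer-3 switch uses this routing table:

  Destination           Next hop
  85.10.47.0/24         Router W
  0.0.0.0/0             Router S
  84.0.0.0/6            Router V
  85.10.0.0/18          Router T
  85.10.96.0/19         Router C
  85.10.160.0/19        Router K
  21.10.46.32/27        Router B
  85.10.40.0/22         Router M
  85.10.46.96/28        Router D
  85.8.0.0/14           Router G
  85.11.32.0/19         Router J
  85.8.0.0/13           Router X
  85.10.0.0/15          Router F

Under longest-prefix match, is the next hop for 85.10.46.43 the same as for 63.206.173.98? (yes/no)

85.10.46.43: longest match 85.10.0.0/18 -> Router T
63.206.173.98: longest match 0.0.0.0/0 -> Router S

no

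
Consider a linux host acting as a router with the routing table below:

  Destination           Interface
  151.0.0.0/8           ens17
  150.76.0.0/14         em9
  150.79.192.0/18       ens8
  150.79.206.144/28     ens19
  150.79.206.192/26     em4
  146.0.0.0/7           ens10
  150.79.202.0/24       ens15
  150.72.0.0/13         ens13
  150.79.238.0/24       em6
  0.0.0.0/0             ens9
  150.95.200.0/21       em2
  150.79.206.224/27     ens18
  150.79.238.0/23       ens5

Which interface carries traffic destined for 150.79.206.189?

Routes whose prefix contains 150.79.206.189:
  0.0.0.0/0 (default, matches everything) -> ens9
  150.72.0.0/13 (150.72.0.0 - 150.79.255.255) -> ens13
  150.76.0.0/14 (150.76.0.0 - 150.79.255.255) -> em9
  150.79.192.0/18 (150.79.192.0 - 150.79.255.255) -> ens8
More-specific entries that do NOT match:
  150.79.206.144/28 (150.79.206.144 - 150.79.206.159) does not contain 150.79.206.189
  150.79.206.224/27 (150.79.206.224 - 150.79.206.255) does not contain 150.79.206.189
  150.79.206.192/26 (150.79.206.192 - 150.79.206.255) does not contain 150.79.206.189
  150.79.202.0/24 (150.79.202.0 - 150.79.202.255) does not contain 150.79.206.189
  150.79.238.0/24 (150.79.238.0 - 150.79.238.255) does not contain 150.79.206.189
  150.79.238.0/23 (150.79.238.0 - 150.79.239.255) does not contain 150.79.206.189
  150.95.200.0/21 (150.95.200.0 - 150.95.207.255) does not contain 150.79.206.189
Longest matching prefix is /18 -> interface ens8.

ens8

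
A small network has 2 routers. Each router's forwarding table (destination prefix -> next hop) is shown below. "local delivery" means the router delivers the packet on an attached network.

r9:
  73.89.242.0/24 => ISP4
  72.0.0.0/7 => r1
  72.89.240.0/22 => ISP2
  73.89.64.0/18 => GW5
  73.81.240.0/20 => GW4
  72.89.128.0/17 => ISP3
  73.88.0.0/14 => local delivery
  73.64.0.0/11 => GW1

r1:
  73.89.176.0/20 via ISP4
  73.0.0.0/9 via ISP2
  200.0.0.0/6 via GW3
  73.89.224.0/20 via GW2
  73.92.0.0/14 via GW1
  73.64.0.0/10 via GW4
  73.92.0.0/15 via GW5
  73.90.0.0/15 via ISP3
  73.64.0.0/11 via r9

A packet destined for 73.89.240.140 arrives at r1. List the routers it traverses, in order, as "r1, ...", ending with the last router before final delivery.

At r1: longest match for 73.89.240.140 is 73.64.0.0/11 -> r9
At r9: longest match for 73.89.240.140 is 73.88.0.0/14 -> local delivery

r1, r9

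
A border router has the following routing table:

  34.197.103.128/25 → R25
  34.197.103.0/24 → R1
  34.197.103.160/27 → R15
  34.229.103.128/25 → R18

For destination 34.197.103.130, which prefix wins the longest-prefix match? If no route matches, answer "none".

Entries matching 34.197.103.130:
  34.197.103.0/24 (34.197.103.0 - 34.197.103.255)
  34.197.103.128/25 (34.197.103.128 - 34.197.103.255)
Most specific is 34.197.103.128/25.

34.197.103.128/25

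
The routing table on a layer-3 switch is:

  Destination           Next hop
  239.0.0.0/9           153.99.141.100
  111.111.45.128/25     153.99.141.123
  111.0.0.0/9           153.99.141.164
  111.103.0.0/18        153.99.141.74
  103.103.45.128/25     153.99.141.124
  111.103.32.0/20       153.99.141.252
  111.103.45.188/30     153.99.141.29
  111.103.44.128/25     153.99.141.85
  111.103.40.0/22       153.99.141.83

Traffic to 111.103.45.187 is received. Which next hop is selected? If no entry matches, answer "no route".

153.99.141.252

Routes whose prefix contains 111.103.45.187:
  111.0.0.0/9 (111.0.0.0 - 111.127.255.255) -> 153.99.141.164
  111.103.0.0/18 (111.103.0.0 - 111.103.63.255) -> 153.99.141.74
  111.103.32.0/20 (111.103.32.0 - 111.103.47.255) -> 153.99.141.252
More-specific entries that do NOT match:
  111.103.45.188/30 (111.103.45.188 - 111.103.45.191) does not contain 111.103.45.187
  111.111.45.128/25 (111.111.45.128 - 111.111.45.255) does not contain 111.103.45.187
  103.103.45.128/25 (103.103.45.128 - 103.103.45.255) does not contain 111.103.45.187
  111.103.44.128/25 (111.103.44.128 - 111.103.44.255) does not contain 111.103.45.187
  111.103.40.0/22 (111.103.40.0 - 111.103.43.255) does not contain 111.103.45.187
Longest matching prefix is /20 -> next hop 153.99.141.252.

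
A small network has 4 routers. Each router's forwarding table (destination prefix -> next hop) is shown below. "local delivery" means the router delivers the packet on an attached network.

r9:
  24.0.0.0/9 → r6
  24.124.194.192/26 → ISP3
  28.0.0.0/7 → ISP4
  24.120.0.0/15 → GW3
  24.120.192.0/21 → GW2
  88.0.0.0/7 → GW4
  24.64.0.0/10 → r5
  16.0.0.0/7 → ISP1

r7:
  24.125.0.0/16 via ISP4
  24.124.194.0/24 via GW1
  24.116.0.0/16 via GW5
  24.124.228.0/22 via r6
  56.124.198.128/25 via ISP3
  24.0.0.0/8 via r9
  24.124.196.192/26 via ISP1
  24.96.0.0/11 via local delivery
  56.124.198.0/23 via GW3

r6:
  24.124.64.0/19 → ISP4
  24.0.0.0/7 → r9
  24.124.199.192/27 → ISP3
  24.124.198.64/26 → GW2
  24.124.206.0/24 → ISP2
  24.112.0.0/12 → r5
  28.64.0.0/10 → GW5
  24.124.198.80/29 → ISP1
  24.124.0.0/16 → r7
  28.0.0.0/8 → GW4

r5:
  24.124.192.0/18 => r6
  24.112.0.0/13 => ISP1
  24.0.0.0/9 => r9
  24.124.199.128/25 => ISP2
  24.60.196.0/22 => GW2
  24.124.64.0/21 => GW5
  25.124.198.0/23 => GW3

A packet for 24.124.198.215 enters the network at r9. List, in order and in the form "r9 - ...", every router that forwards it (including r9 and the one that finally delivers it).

At r9: longest match for 24.124.198.215 is 24.64.0.0/10 -> r5
At r5: longest match for 24.124.198.215 is 24.124.192.0/18 -> r6
At r6: longest match for 24.124.198.215 is 24.124.0.0/16 -> r7
At r7: longest match for 24.124.198.215 is 24.96.0.0/11 -> local delivery

r9 - r5 - r6 - r7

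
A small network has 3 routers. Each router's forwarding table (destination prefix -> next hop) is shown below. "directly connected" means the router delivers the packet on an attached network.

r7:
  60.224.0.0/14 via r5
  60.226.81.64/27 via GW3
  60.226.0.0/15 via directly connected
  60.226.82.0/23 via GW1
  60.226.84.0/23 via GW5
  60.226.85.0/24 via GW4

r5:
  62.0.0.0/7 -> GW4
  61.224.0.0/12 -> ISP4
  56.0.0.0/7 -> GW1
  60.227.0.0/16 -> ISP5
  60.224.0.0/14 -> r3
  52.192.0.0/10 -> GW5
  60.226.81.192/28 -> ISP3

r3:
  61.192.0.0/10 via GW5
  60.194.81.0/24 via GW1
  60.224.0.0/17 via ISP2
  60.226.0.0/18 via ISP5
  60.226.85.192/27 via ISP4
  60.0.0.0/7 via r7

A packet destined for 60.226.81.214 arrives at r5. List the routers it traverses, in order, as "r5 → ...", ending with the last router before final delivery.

At r5: longest match for 60.226.81.214 is 60.224.0.0/14 -> r3
At r3: longest match for 60.226.81.214 is 60.0.0.0/7 -> r7
At r7: longest match for 60.226.81.214 is 60.226.0.0/15 -> directly connected

r5 → r3 → r7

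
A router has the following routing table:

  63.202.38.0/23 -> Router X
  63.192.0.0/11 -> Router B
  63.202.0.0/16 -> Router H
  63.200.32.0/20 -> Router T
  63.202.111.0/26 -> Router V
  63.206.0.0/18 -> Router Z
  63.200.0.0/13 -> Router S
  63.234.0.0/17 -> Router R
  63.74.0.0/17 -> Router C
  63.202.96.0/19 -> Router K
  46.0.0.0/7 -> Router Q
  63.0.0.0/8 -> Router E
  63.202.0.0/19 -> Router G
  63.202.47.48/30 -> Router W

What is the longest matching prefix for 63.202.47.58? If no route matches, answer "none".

Entries matching 63.202.47.58:
  63.0.0.0/8 (63.0.0.0 - 63.255.255.255)
  63.192.0.0/11 (63.192.0.0 - 63.223.255.255)
  63.200.0.0/13 (63.200.0.0 - 63.207.255.255)
  63.202.0.0/16 (63.202.0.0 - 63.202.255.255)
Most specific is 63.202.0.0/16.

63.202.0.0/16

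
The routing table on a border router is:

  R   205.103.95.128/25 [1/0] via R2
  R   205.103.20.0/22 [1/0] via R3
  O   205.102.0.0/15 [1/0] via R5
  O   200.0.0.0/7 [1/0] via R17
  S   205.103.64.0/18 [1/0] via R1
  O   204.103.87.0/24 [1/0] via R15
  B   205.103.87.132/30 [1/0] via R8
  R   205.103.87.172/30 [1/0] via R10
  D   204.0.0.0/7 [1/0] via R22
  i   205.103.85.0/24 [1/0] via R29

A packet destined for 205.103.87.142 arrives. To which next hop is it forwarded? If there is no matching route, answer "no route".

R1

Routes whose prefix contains 205.103.87.142:
  204.0.0.0/7 (204.0.0.0 - 205.255.255.255) -> R22
  205.102.0.0/15 (205.102.0.0 - 205.103.255.255) -> R5
  205.103.64.0/18 (205.103.64.0 - 205.103.127.255) -> R1
More-specific entries that do NOT match:
  205.103.87.132/30 (205.103.87.132 - 205.103.87.135) does not contain 205.103.87.142
  205.103.87.172/30 (205.103.87.172 - 205.103.87.175) does not contain 205.103.87.142
  205.103.95.128/25 (205.103.95.128 - 205.103.95.255) does not contain 205.103.87.142
  204.103.87.0/24 (204.103.87.0 - 204.103.87.255) does not contain 205.103.87.142
  205.103.85.0/24 (205.103.85.0 - 205.103.85.255) does not contain 205.103.87.142
  205.103.20.0/22 (205.103.20.0 - 205.103.23.255) does not contain 205.103.87.142
Longest matching prefix is /18 -> next hop R1.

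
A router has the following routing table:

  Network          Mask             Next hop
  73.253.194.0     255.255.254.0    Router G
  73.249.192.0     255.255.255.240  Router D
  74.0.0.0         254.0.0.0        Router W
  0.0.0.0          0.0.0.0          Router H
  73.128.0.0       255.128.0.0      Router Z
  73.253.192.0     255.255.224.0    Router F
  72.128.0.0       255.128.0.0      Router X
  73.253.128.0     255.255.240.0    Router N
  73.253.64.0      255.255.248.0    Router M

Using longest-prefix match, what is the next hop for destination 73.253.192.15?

Routes whose prefix contains 73.253.192.15:
  0.0.0.0/0 (default, matches everything) -> Router H
  73.128.0.0/9 (73.128.0.0 - 73.255.255.255) -> Router Z
  73.253.192.0/19 (73.253.192.0 - 73.253.223.255) -> Router F
More-specific entries that do NOT match:
  73.249.192.0/28 (73.249.192.0 - 73.249.192.15) does not contain 73.253.192.15
  73.253.194.0/23 (73.253.194.0 - 73.253.195.255) does not contain 73.253.192.15
  73.253.64.0/21 (73.253.64.0 - 73.253.71.255) does not contain 73.253.192.15
  73.253.128.0/20 (73.253.128.0 - 73.253.143.255) does not contain 73.253.192.15
Longest matching prefix is /19 -> next hop Router F.

Router F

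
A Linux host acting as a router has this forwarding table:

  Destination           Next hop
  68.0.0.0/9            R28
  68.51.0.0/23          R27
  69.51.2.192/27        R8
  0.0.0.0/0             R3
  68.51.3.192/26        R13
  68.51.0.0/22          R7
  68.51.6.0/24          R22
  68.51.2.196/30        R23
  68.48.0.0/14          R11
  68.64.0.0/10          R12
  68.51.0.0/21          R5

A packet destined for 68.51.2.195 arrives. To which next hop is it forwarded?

Routes whose prefix contains 68.51.2.195:
  0.0.0.0/0 (default, matches everything) -> R3
  68.0.0.0/9 (68.0.0.0 - 68.127.255.255) -> R28
  68.48.0.0/14 (68.48.0.0 - 68.51.255.255) -> R11
  68.51.0.0/21 (68.51.0.0 - 68.51.7.255) -> R5
  68.51.0.0/22 (68.51.0.0 - 68.51.3.255) -> R7
More-specific entries that do NOT match:
  68.51.2.196/30 (68.51.2.196 - 68.51.2.199) does not contain 68.51.2.195
  69.51.2.192/27 (69.51.2.192 - 69.51.2.223) does not contain 68.51.2.195
  68.51.3.192/26 (68.51.3.192 - 68.51.3.255) does not contain 68.51.2.195
  68.51.6.0/24 (68.51.6.0 - 68.51.6.255) does not contain 68.51.2.195
  68.51.0.0/23 (68.51.0.0 - 68.51.1.255) does not contain 68.51.2.195
Longest matching prefix is /22 -> next hop R7.

R7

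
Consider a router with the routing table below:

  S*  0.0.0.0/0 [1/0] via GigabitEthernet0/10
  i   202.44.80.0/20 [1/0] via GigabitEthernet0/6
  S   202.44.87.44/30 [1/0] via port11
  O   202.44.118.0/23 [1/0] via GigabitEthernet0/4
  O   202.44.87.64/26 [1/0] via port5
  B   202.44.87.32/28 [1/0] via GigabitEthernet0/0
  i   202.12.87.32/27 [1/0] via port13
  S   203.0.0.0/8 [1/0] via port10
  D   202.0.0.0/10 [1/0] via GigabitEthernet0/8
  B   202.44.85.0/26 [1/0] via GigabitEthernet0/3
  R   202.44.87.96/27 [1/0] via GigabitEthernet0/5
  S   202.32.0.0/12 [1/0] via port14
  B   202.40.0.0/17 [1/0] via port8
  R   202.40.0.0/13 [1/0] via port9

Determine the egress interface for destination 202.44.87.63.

Routes whose prefix contains 202.44.87.63:
  0.0.0.0/0 (default, matches everything) -> GigabitEthernet0/10
  202.0.0.0/10 (202.0.0.0 - 202.63.255.255) -> GigabitEthernet0/8
  202.32.0.0/12 (202.32.0.0 - 202.47.255.255) -> port14
  202.40.0.0/13 (202.40.0.0 - 202.47.255.255) -> port9
  202.44.80.0/20 (202.44.80.0 - 202.44.95.255) -> GigabitEthernet0/6
More-specific entries that do NOT match:
  202.44.87.44/30 (202.44.87.44 - 202.44.87.47) does not contain 202.44.87.63
  202.44.87.32/28 (202.44.87.32 - 202.44.87.47) does not contain 202.44.87.63
  202.12.87.32/27 (202.12.87.32 - 202.12.87.63) does not contain 202.44.87.63
  202.44.87.96/27 (202.44.87.96 - 202.44.87.127) does not contain 202.44.87.63
  202.44.87.64/26 (202.44.87.64 - 202.44.87.127) does not contain 202.44.87.63
  202.44.85.0/26 (202.44.85.0 - 202.44.85.63) does not contain 202.44.87.63
  202.44.118.0/23 (202.44.118.0 - 202.44.119.255) does not contain 202.44.87.63
Longest matching prefix is /20 -> interface GigabitEthernet0/6.

GigabitEthernet0/6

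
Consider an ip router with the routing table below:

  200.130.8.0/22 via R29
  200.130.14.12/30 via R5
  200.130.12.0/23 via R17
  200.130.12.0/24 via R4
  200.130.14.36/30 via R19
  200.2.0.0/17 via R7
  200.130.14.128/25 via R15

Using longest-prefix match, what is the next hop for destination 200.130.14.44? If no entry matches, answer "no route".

no route

No entry's prefix contains 200.130.14.44; there is no default route.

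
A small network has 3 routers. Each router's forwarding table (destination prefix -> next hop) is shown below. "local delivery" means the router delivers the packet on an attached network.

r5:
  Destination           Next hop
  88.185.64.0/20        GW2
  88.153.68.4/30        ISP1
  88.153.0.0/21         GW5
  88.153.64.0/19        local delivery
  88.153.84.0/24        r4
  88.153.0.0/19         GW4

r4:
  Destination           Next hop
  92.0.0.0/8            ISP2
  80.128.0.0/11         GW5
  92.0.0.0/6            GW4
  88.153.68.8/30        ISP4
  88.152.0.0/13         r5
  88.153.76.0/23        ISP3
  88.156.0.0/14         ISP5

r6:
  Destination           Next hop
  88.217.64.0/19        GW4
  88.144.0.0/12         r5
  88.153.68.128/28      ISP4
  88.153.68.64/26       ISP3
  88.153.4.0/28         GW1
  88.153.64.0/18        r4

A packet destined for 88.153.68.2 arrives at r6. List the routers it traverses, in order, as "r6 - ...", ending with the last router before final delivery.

At r6: longest match for 88.153.68.2 is 88.153.64.0/18 -> r4
At r4: longest match for 88.153.68.2 is 88.152.0.0/13 -> r5
At r5: longest match for 88.153.68.2 is 88.153.64.0/19 -> local delivery

r6 - r4 - r5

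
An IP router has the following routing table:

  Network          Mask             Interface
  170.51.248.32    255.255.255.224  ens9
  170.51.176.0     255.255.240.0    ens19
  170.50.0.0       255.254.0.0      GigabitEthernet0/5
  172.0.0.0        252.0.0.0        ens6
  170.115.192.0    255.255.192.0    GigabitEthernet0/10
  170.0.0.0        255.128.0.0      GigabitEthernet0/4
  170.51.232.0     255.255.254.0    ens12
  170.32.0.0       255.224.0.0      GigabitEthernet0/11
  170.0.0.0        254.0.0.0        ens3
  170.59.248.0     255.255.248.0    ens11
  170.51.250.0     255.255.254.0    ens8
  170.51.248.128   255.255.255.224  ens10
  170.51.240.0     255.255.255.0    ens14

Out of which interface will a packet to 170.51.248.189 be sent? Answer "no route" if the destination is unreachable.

Routes whose prefix contains 170.51.248.189:
  170.0.0.0/7 (170.0.0.0 - 171.255.255.255) -> ens3
  170.0.0.0/9 (170.0.0.0 - 170.127.255.255) -> GigabitEthernet0/4
  170.32.0.0/11 (170.32.0.0 - 170.63.255.255) -> GigabitEthernet0/11
  170.50.0.0/15 (170.50.0.0 - 170.51.255.255) -> GigabitEthernet0/5
More-specific entries that do NOT match:
  170.51.248.32/27 (170.51.248.32 - 170.51.248.63) does not contain 170.51.248.189
  170.51.248.128/27 (170.51.248.128 - 170.51.248.159) does not contain 170.51.248.189
  170.51.240.0/24 (170.51.240.0 - 170.51.240.255) does not contain 170.51.248.189
  170.51.232.0/23 (170.51.232.0 - 170.51.233.255) does not contain 170.51.248.189
  170.51.250.0/23 (170.51.250.0 - 170.51.251.255) does not contain 170.51.248.189
  170.59.248.0/21 (170.59.248.0 - 170.59.255.255) does not contain 170.51.248.189
  170.51.176.0/20 (170.51.176.0 - 170.51.191.255) does not contain 170.51.248.189
  170.115.192.0/18 (170.115.192.0 - 170.115.255.255) does not contain 170.51.248.189
Longest matching prefix is /15 -> interface GigabitEthernet0/5.

GigabitEthernet0/5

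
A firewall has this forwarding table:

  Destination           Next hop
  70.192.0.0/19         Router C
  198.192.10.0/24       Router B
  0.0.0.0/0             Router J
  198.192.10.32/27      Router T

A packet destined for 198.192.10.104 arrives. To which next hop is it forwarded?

Router B

Routes whose prefix contains 198.192.10.104:
  0.0.0.0/0 (default, matches everything) -> Router J
  198.192.10.0/24 (198.192.10.0 - 198.192.10.255) -> Router B
More-specific entries that do NOT match:
  198.192.10.32/27 (198.192.10.32 - 198.192.10.63) does not contain 198.192.10.104
Longest matching prefix is /24 -> next hop Router B.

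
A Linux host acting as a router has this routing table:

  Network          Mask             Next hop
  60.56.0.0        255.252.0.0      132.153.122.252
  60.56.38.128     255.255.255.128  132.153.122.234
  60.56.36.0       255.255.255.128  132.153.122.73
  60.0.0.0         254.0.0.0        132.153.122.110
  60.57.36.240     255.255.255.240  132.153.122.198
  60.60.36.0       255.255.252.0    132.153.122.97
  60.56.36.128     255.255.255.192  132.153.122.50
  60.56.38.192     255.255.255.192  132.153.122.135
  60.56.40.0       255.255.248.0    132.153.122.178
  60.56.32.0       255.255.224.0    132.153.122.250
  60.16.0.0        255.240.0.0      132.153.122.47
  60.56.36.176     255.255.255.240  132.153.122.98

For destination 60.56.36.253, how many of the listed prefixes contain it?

3

Prefixes containing 60.56.36.253:
  60.0.0.0/7 (60.0.0.0 - 61.255.255.255)
  60.56.0.0/14 (60.56.0.0 - 60.59.255.255)
  60.56.32.0/19 (60.56.32.0 - 60.56.63.255)
Total matching entries: 3.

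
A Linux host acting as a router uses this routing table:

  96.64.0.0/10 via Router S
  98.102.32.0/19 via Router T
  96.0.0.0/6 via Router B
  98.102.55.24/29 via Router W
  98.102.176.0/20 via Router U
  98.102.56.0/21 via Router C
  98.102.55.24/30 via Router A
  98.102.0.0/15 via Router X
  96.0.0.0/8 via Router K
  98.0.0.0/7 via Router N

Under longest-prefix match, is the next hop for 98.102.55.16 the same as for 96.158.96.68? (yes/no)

no

98.102.55.16: longest match 98.102.32.0/19 -> Router T
96.158.96.68: longest match 96.0.0.0/8 -> Router K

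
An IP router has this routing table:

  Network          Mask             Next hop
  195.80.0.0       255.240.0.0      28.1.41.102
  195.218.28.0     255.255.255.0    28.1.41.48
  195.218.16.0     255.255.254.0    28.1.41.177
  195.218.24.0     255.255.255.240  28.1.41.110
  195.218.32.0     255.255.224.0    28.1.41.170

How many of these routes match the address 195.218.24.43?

0

No listed prefix contains 195.218.24.43.
Total matching entries: 0.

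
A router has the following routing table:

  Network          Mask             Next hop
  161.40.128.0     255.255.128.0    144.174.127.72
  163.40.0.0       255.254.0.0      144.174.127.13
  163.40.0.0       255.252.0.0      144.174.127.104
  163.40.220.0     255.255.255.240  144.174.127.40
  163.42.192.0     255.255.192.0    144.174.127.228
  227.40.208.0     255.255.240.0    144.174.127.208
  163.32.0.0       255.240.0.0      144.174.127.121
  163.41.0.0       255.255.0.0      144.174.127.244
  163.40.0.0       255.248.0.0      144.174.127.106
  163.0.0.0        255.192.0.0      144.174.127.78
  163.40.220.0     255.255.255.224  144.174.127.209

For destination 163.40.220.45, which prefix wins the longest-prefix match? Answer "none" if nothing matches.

163.40.0.0/15

Entries matching 163.40.220.45:
  163.0.0.0/10 (163.0.0.0 - 163.63.255.255)
  163.32.0.0/12 (163.32.0.0 - 163.47.255.255)
  163.40.0.0/13 (163.40.0.0 - 163.47.255.255)
  163.40.0.0/14 (163.40.0.0 - 163.43.255.255)
  163.40.0.0/15 (163.40.0.0 - 163.41.255.255)
Most specific is 163.40.0.0/15.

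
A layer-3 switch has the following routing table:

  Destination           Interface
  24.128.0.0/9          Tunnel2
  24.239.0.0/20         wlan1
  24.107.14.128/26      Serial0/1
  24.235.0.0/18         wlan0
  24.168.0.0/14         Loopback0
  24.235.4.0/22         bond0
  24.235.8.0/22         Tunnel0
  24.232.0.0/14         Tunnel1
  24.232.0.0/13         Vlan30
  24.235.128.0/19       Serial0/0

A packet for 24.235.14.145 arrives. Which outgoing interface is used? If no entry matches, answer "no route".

wlan0

Routes whose prefix contains 24.235.14.145:
  24.128.0.0/9 (24.128.0.0 - 24.255.255.255) -> Tunnel2
  24.232.0.0/13 (24.232.0.0 - 24.239.255.255) -> Vlan30
  24.232.0.0/14 (24.232.0.0 - 24.235.255.255) -> Tunnel1
  24.235.0.0/18 (24.235.0.0 - 24.235.63.255) -> wlan0
More-specific entries that do NOT match:
  24.107.14.128/26 (24.107.14.128 - 24.107.14.191) does not contain 24.235.14.145
  24.235.4.0/22 (24.235.4.0 - 24.235.7.255) does not contain 24.235.14.145
  24.235.8.0/22 (24.235.8.0 - 24.235.11.255) does not contain 24.235.14.145
  24.239.0.0/20 (24.239.0.0 - 24.239.15.255) does not contain 24.235.14.145
  24.235.128.0/19 (24.235.128.0 - 24.235.159.255) does not contain 24.235.14.145
Longest matching prefix is /18 -> interface wlan0.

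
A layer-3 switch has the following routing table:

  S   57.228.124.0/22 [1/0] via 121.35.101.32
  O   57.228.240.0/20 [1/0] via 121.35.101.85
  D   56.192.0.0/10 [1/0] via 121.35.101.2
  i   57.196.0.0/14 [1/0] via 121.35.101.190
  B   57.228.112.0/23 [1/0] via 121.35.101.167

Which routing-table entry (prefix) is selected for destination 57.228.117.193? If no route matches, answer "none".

57.228.117.193 is outside every listed prefix and there is no default route.

none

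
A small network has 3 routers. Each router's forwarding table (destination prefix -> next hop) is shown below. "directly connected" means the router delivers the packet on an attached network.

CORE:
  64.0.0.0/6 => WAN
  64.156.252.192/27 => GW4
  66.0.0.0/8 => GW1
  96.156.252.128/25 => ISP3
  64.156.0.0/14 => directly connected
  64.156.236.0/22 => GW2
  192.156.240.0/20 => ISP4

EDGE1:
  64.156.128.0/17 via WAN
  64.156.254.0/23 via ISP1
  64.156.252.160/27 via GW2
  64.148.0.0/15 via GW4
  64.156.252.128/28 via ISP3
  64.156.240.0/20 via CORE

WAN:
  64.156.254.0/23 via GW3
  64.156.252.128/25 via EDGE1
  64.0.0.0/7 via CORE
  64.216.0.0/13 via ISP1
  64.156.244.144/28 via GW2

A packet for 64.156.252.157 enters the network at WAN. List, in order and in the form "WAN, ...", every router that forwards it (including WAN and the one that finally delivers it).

At WAN: longest match for 64.156.252.157 is 64.156.252.128/25 -> EDGE1
At EDGE1: longest match for 64.156.252.157 is 64.156.240.0/20 -> CORE
At CORE: longest match for 64.156.252.157 is 64.156.0.0/14 -> directly connected

WAN, EDGE1, CORE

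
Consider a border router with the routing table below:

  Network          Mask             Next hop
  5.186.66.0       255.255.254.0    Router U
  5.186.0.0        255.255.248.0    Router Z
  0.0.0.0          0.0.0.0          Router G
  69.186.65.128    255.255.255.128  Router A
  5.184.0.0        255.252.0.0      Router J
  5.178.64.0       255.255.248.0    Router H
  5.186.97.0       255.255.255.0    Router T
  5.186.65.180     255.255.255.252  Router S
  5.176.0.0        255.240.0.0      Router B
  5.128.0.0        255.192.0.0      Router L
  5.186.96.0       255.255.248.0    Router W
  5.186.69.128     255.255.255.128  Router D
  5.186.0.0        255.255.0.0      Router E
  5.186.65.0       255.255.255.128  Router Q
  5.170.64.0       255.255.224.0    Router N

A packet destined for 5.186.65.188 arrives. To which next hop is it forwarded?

Router E

Routes whose prefix contains 5.186.65.188:
  0.0.0.0/0 (default, matches everything) -> Router G
  5.128.0.0/10 (5.128.0.0 - 5.191.255.255) -> Router L
  5.176.0.0/12 (5.176.0.0 - 5.191.255.255) -> Router B
  5.184.0.0/14 (5.184.0.0 - 5.187.255.255) -> Router J
  5.186.0.0/16 (5.186.0.0 - 5.186.255.255) -> Router E
More-specific entries that do NOT match:
  5.186.65.180/30 (5.186.65.180 - 5.186.65.183) does not contain 5.186.65.188
  69.186.65.128/25 (69.186.65.128 - 69.186.65.255) does not contain 5.186.65.188
  5.186.69.128/25 (5.186.69.128 - 5.186.69.255) does not contain 5.186.65.188
  5.186.65.0/25 (5.186.65.0 - 5.186.65.127) does not contain 5.186.65.188
  5.186.97.0/24 (5.186.97.0 - 5.186.97.255) does not contain 5.186.65.188
  5.186.66.0/23 (5.186.66.0 - 5.186.67.255) does not contain 5.186.65.188
  5.186.0.0/21 (5.186.0.0 - 5.186.7.255) does not contain 5.186.65.188
  5.178.64.0/21 (5.178.64.0 - 5.178.71.255) does not contain 5.186.65.188
  5.186.96.0/21 (5.186.96.0 - 5.186.103.255) does not contain 5.186.65.188
  5.170.64.0/19 (5.170.64.0 - 5.170.95.255) does not contain 5.186.65.188
Longest matching prefix is /16 -> next hop Router E.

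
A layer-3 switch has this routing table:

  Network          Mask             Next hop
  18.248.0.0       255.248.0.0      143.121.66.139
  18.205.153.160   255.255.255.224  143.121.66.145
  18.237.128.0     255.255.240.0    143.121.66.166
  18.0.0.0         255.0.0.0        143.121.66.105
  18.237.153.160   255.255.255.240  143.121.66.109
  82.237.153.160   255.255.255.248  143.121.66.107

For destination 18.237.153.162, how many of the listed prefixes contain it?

Prefixes containing 18.237.153.162:
  18.0.0.0/8 (18.0.0.0 - 18.255.255.255)
  18.237.153.160/28 (18.237.153.160 - 18.237.153.175)
Total matching entries: 2.

2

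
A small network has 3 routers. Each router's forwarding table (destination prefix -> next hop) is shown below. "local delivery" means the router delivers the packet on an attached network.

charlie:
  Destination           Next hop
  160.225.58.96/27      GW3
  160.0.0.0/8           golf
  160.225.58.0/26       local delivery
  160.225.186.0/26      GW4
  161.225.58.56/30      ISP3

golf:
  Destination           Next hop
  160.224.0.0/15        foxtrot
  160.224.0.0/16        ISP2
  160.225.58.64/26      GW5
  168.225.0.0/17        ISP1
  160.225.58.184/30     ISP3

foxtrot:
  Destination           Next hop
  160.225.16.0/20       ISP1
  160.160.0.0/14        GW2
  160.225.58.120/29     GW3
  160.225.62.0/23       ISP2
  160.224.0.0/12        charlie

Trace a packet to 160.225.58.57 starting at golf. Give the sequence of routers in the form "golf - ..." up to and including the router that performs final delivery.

At golf: longest match for 160.225.58.57 is 160.224.0.0/15 -> foxtrot
At foxtrot: longest match for 160.225.58.57 is 160.224.0.0/12 -> charlie
At charlie: longest match for 160.225.58.57 is 160.225.58.0/26 -> local delivery

golf - foxtrot - charlie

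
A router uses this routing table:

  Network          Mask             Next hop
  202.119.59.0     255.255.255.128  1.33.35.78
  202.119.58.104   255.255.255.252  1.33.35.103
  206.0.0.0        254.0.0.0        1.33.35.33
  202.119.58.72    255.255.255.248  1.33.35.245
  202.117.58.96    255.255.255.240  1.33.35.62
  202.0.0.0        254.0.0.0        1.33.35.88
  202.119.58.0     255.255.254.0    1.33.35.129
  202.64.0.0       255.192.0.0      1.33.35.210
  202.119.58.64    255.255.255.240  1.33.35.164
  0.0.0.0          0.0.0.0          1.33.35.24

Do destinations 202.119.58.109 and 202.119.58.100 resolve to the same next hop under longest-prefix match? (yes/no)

yes

202.119.58.109: longest match 202.119.58.0/23 -> 1.33.35.129
202.119.58.100: longest match 202.119.58.0/23 -> 1.33.35.129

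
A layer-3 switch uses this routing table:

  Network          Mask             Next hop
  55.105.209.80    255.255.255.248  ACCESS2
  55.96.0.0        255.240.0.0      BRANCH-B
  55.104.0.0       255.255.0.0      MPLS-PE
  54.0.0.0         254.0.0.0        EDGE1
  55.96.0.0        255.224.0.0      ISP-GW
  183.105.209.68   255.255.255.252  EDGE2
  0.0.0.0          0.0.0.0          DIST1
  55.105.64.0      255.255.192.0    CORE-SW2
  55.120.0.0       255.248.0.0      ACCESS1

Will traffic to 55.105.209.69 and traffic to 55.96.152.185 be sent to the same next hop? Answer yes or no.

55.105.209.69: longest match 55.96.0.0/12 -> BRANCH-B
55.96.152.185: longest match 55.96.0.0/12 -> BRANCH-B

yes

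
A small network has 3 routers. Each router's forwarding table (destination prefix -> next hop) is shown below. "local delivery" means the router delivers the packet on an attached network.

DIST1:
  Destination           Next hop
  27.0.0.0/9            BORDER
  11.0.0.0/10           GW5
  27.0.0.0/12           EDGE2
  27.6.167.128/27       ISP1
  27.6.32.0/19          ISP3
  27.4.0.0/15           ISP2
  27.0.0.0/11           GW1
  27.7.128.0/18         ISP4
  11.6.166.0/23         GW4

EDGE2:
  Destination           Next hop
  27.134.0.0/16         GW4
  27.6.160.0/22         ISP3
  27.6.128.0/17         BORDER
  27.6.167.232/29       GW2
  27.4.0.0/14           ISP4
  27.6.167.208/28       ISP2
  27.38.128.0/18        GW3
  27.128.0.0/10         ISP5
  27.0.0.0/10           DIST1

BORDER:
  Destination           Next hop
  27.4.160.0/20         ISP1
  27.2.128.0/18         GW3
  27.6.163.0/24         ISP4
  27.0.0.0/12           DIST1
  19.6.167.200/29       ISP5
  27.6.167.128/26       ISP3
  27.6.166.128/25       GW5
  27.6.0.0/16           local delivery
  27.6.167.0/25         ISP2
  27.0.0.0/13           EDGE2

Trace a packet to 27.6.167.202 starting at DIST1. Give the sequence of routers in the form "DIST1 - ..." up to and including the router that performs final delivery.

DIST1 - EDGE2 - BORDER

At DIST1: longest match for 27.6.167.202 is 27.0.0.0/12 -> EDGE2
At EDGE2: longest match for 27.6.167.202 is 27.6.128.0/17 -> BORDER
At BORDER: longest match for 27.6.167.202 is 27.6.0.0/16 -> local delivery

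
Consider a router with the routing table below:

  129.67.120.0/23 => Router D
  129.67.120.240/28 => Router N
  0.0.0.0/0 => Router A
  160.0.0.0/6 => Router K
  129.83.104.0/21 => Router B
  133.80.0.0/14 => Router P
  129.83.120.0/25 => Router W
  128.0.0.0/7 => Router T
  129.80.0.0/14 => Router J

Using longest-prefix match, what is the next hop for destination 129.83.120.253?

Router J

Routes whose prefix contains 129.83.120.253:
  0.0.0.0/0 (default, matches everything) -> Router A
  128.0.0.0/7 (128.0.0.0 - 129.255.255.255) -> Router T
  129.80.0.0/14 (129.80.0.0 - 129.83.255.255) -> Router J
More-specific entries that do NOT match:
  129.67.120.240/28 (129.67.120.240 - 129.67.120.255) does not contain 129.83.120.253
  129.83.120.0/25 (129.83.120.0 - 129.83.120.127) does not contain 129.83.120.253
  129.67.120.0/23 (129.67.120.0 - 129.67.121.255) does not contain 129.83.120.253
  129.83.104.0/21 (129.83.104.0 - 129.83.111.255) does not contain 129.83.120.253
Longest matching prefix is /14 -> next hop Router J.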